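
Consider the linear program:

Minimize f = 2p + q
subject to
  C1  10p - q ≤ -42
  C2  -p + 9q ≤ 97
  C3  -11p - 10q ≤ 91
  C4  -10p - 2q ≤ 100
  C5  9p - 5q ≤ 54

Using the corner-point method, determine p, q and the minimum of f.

Corner points and f = 2p + q:
  (-281/89, 928/89) → f = 366/89
  (-511/111, -448/111) → f = -490/37
  (-547/46, 435/46) → f = -659/46
  (-409/39, 95/39) → f = -241/13

p = -409/39, q = 95/39, minimum f = -241/13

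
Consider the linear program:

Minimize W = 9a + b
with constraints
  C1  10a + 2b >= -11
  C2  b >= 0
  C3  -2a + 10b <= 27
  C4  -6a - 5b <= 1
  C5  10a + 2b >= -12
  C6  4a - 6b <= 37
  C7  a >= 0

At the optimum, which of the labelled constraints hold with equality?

Feasible corners and W = 9a + b:
  (37/4, 0) → W = 333/4
  (0, 0) → W = 0
  (19, 13/2) → W = 355/2
  (0, 27/10) → W = 27/10

The minimum is at (0, 0). Substituting into each constraint, equality holds for C2 and C7; the remaining constraints have slack.

C2 and C7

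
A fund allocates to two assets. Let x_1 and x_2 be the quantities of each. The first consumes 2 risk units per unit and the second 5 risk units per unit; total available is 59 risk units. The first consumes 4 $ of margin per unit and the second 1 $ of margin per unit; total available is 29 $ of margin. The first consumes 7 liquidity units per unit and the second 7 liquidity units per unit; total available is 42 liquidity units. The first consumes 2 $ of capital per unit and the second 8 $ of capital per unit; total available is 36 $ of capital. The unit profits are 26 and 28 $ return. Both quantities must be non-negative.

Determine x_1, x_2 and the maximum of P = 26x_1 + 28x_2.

x_1 = 2, x_2 = 4, maximum P = 164

Feasible corners and P = 26x_1 + 28x_2:
  (0, 0) → P = 0
  (0, 9/2) → P = 126
  (6, 0) → P = 156
  (2, 4) → P = 164

The optimum lies where 7x_1 + 7x_2 = 42 and 2x_1 + 8x_2 = 36.
Solving simultaneously gives x_1 = 2, x_2 = 4.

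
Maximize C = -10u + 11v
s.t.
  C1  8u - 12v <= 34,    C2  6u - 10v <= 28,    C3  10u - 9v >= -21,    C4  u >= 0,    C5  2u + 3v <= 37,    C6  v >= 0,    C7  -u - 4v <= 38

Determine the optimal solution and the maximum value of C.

u = 45/8, v = 103/12, maximum C = 229/6

The optimum lies where 10u - 9v = -21 and 2u + 3v = 37.
Solving simultaneously gives u = 45/8, v = 103/12.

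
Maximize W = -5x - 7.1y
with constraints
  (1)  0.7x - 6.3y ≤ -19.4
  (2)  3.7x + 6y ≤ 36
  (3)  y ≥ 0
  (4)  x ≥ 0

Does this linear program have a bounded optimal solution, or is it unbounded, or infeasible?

bounded optimum

Extreme points and W = -5x - 7.1y:
  (3680/917, 9698/2751) → W = -620279/13755
  (0, 194/63) → W = -6887/315
  (0, 6) → W = -42.6
The feasible region has finitely many vertices and no improving ray; the maximum is -6887/315 at (0, 194/63).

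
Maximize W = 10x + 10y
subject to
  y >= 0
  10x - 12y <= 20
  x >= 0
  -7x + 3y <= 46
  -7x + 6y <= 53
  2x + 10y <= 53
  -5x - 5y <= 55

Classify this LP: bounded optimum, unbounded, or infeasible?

Feasible corners and W = 10x + 10y:
  (2, 0) → W = 20
  (0, 0) → W = 0
  (209/31, 245/62) → W = 3315/31
  (0, 53/10) → W = 53
The feasible region has finitely many vertices and no improving ray; the maximum is 3315/31 at (209/31, 245/62).

bounded optimum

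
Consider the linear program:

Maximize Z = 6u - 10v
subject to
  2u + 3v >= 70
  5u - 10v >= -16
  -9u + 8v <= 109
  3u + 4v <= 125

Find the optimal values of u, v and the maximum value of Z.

u = 95, v = -40, maximum Z = 970

Corner points and Z = 6u - 10v:
  (652/35, 382/35) → Z = 92/35
  (95, -40) → Z = 970
  (593/25, 673/50) → Z = 193/25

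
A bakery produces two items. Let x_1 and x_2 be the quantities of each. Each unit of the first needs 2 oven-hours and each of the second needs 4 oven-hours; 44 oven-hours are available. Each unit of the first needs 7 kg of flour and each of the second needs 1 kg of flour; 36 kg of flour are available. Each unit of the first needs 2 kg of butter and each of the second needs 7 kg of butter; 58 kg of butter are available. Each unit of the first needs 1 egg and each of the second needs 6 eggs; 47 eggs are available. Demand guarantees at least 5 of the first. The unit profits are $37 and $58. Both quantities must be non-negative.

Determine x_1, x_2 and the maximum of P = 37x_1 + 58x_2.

x_1 = 5, x_2 = 1, maximum P = 243

Corner points and P = 37x_1 + 58x_2:
  (36/7, 0) → P = 1332/7
  (5, 0) → P = 185
  (5, 1) → P = 243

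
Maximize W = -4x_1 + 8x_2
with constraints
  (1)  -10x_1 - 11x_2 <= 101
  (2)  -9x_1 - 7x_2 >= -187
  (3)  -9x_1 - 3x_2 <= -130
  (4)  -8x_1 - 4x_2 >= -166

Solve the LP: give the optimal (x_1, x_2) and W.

x_1 = 349/36, x_2 = 57/4, maximum W = 677/9

Vertices and W = -4x_1 + 8x_2:
  (1733/69, -2209/69) → W = -24604/69
  (1115/24, -617/12) → W = -3583/6
  (349/36, 57/4) → W = 677/9
  (207/10, 1/10) → W = -82

The optimum lies where -9x_1 - 7x_2 = -187 and -9x_1 - 3x_2 = -130.
Solving simultaneously gives x_1 = 349/36, x_2 = 57/4.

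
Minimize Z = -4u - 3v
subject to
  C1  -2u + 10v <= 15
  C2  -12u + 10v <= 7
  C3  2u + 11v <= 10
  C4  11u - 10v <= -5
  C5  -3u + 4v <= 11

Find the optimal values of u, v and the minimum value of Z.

Feasible corners and Z = -4u - 3v:
  (23/152, 67/76) → Z = -13/4
  (-2, -17/10) → Z = 131/10
  (15/47, 40/47) → Z = -180/47

The binding constraints are 2u + 11v = 10 and 11u - 10v = -5.
Solving simultaneously gives u = 15/47, v = 40/47.

u = 15/47, v = 40/47, minimum Z = -180/47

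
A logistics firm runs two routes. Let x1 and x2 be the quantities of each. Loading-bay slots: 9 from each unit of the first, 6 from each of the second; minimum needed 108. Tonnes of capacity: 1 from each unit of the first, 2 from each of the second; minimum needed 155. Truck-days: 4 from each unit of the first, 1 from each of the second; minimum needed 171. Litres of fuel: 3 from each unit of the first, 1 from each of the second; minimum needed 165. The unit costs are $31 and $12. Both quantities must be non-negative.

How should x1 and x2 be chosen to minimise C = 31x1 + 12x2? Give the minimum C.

x1 = 35, x2 = 60, minimum C = 1805

Corner points and C = 31x1 + 12x2:
  (0, 171) → C = 2052
  (155, 0) → C = 4805
  (35, 60) → C = 1805
  (6, 147) → C = 1950
The feasible region is unbounded (it extends along (0, 1), (1, 0)), but C strictly increases along every unbounded feasible direction, so there is no improving ray and the minimum is attained at a vertex.

The binding constraints are x1 + 2x2 = 155 and 3x1 + x2 = 165.
Solving simultaneously gives x1 = 35, x2 = 60.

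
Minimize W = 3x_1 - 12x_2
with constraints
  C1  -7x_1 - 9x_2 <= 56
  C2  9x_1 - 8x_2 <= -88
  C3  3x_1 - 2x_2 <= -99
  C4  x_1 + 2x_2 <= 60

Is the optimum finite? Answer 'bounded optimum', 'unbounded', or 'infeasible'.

bounded optimum

Extreme points and W = 3x_1 - 12x_2:
  (-1003/41, 525/41) → W = -9309/41
  (-652/5, 476/5) → W = -7668/5
  (-39/4, 279/8) → W = -1791/4
The feasible region has finitely many vertices and no improving ray; the minimum is -7668/5 at (-652/5, 476/5).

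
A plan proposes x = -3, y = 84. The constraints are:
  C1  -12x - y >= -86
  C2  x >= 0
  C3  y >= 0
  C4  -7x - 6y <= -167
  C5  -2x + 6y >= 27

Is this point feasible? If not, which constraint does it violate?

Constraint C2: x = -3, which is not ≥ 0. All other constraints are satisfied.

not feasible — violates C2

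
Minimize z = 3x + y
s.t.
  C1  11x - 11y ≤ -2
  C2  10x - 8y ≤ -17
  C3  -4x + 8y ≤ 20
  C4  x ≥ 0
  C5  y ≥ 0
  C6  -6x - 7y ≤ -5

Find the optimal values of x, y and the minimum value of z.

Feasible corners and z = 3x + y:
  (1/2, 11/4) → z = 17/4
  (0, 17/8) → z = 17/8
  (0, 5/2) → z = 5/2

At the optimal vertex, 10x - 8y = -17 and x = 0.
Solving simultaneously gives x = 0, y = 17/8.

x = 0, y = 17/8, minimum z = 17/8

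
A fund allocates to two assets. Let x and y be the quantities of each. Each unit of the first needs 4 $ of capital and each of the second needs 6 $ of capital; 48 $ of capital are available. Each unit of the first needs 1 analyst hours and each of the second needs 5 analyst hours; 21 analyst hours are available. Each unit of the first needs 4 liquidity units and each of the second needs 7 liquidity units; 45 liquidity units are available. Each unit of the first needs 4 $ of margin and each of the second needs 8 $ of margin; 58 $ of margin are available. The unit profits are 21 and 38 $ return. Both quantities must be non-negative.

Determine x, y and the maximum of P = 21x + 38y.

Corner points and P = 21x + 38y:
  (0, 0) → P = 0
  (0, 21/5) → P = 798/5
  (45/4, 0) → P = 945/4
  (6, 3) → P = 240

The binding constraints are x + 5y = 21 and 4x + 7y = 45.
Solving simultaneously gives x = 6, y = 3.

x = 6, y = 3, maximum P = 240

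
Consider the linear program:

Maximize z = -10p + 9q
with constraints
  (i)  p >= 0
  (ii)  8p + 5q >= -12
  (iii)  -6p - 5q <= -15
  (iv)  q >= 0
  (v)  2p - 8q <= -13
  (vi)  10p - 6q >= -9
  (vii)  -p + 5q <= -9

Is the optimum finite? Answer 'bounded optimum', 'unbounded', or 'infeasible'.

The boundaries -6p - 5q = -15 and 2p - 8q = -13 meet at (55/58, 54/29), but that point violates -p + 5q ≤ -9. Every candidate vertex is excluded by some other constraint, so the feasible region is empty.

infeasible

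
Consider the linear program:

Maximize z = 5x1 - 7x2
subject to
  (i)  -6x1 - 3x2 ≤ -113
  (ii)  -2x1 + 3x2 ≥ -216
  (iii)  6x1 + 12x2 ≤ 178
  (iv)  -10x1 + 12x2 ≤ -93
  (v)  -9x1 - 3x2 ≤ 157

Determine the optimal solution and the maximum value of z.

Extreme points and z = 5x1 - 7x2:
  (329/8, -535/12) → z = 12425/24
  (545/34, 286/51) → z = 4171/102
  (521/7, -470/21) → z = 11105/21
  (271/16, 611/96) → z = 3853/96

x1 = 521/7, x2 = -470/21, maximum z = 11105/21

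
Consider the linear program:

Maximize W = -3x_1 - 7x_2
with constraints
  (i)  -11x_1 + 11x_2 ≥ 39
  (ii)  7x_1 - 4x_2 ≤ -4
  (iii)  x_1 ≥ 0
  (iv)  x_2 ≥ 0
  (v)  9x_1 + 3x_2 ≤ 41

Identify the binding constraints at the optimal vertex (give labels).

(i) and (iii)

Corner points and W = -3x_1 - 7x_2:
  (0, 39/11) → W = -273/11
  (167/66, 401/66) → W = -1654/33
  (0, 41/3) → W = -287/3

The maximum is at (0, 39/11). Substituting into each constraint, equality holds for (i) and (iii); the remaining constraints have slack.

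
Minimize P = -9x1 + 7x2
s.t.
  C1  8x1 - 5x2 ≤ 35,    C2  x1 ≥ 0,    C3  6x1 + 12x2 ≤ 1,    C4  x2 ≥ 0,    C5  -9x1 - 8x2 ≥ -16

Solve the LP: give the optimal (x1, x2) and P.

x1 = 1/6, x2 = 0, minimum P = -3/2

The binding constraints are 6x1 + 12x2 = 1 and x2 = 0.
Solving simultaneously gives x1 = 1/6, x2 = 0.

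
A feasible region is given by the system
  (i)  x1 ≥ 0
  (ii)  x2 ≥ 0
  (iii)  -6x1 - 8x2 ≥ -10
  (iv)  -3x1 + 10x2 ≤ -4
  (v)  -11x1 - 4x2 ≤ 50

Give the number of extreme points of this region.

3

Intersecting each pair of boundary lines and keeping only the points that satisfy every inequality leaves:
  (5/3, 0)
  (4/3, 0)
  (11/7, 1/14)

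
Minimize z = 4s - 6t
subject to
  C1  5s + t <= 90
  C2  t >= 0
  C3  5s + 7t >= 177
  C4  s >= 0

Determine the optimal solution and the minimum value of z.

Vertices and z = 4s - 6t:
  (151/10, 29/2) → z = -133/5
  (0, 90) → z = -540
  (0, 177/7) → z = -1062/7

s = 0, t = 90, minimum z = -540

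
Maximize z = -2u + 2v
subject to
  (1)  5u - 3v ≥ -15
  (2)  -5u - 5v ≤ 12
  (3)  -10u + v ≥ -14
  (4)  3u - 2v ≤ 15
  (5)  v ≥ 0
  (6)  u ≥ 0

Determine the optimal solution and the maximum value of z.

u = 57/25, v = 44/5, maximum z = 326/25

Feasible corners and z = -2u + 2v:
  (57/25, 44/5) → z = 326/25
  (0, 5) → z = 10
  (7/5, 0) → z = -14/5
  (0, 0) → z = 0

At the optimal vertex, 5u - 3v = -15 and -10u + v = -14.
Solving simultaneously gives u = 57/25, v = 44/5.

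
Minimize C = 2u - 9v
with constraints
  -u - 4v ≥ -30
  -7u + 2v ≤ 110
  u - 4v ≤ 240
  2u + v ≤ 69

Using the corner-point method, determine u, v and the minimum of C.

Feasible corners and C = 2u - 9v:
  (-38/3, 32/3) → C = -364/3
  (246/7, -9/7) → C = 573/7
  (-460/13, -895/13) → C = 7135/13
  (172/3, -137/3) → C = 1577/3

u = -38/3, v = 32/3, minimum C = -364/3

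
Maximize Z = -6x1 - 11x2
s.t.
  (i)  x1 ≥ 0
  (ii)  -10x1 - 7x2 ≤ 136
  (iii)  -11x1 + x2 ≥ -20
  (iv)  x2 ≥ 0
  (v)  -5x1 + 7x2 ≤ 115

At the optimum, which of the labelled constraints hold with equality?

(i) and (iv)

Corner points and Z = -6x1 - 11x2:
  (0, 0) → Z = 0
  (0, 115/7) → Z = -1265/7
  (20/11, 0) → Z = -120/11
  (85/24, 455/24) → Z = -5515/24

The maximum is at (0, 0). Substituting into each constraint, equality holds for (i) and (iv); the remaining constraints have slack.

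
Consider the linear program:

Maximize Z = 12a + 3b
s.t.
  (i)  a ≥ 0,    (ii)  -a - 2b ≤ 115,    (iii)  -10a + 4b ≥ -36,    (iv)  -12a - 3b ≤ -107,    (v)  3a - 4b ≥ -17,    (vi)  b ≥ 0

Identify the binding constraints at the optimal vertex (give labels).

(iii) and (v)

Corner points and Z = 12a + 3b:
  (268/39, 319/39) → Z = 107
  (53/7, 139/14) → Z = 1689/14
  (377/57, 175/19) → Z = 107

The maximum is at (53/7, 139/14). Substituting into each constraint, equality holds for (iii) and (v); the remaining constraints have slack.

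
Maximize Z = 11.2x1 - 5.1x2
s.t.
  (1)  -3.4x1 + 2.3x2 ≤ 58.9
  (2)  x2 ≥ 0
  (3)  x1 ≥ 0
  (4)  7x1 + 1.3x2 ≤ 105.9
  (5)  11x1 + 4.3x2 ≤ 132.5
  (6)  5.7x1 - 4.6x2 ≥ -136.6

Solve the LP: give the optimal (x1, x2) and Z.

Extreme points and Z = 11.2x1 - 5.1x2:
  (0, 589/23) → Z = -30039/230
  (1287/998, 13730/499) → Z = -314079/2495
  (0, 0) → Z = 0
  (265/22, 0) → Z = 1484/11

x1 = 265/22, x2 = 0, maximum Z = 1484/11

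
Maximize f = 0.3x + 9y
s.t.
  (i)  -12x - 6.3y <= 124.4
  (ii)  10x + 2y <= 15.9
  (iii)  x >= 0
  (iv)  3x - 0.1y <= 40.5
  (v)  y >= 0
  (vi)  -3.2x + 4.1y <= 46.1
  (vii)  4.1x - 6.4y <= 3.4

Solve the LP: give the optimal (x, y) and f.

Extreme points and f = 0.3x + 9y:
  (0, 159/20) → f = 1431/20
  (2714/1805, 3119/7220) → f = 156639/36100
  (0, 0) → f = 0
  (34/41, 0) → f = 51/205

x = 0, y = 7.95, maximum f = 71.55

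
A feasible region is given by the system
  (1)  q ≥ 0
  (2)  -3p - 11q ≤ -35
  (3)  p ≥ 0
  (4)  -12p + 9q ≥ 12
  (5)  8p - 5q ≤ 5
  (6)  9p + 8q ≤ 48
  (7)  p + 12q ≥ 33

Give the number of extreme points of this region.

Of the 21 pairwise boundary intersections, those satisfying every inequality are:
  (0, 35/11)
  (61/53, 152/53)
  (0, 6)
  (112/59, 228/59)

4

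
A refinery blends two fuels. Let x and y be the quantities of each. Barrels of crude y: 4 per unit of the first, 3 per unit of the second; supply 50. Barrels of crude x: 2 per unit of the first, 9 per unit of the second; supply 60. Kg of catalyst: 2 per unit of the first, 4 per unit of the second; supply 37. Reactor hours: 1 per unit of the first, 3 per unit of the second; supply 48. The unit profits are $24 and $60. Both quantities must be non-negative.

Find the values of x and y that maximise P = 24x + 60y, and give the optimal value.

x = 9, y = 14/3, maximum P = 496

Feasible corners and P = 24x + 60y:
  (0, 0) → P = 0
  (0, 20/3) → P = 400
  (25/2, 0) → P = 300
  (9, 14/3) → P = 496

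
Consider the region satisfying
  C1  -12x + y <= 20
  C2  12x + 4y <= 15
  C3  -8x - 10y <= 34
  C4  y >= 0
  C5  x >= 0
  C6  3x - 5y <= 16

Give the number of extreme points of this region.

3

Intersecting each pair of boundary lines and keeping only the points that satisfy every inequality leaves:
  (5/4, 0)
  (0, 15/4)
  (0, 0)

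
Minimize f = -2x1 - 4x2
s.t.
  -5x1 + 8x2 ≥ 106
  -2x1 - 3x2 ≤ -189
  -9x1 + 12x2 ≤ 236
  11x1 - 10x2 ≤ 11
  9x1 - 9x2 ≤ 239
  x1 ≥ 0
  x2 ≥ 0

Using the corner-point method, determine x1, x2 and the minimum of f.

x1 = 178/3, x2 = 385/6, minimum f = -1126/3

At the optimal vertex, -9x1 + 12x2 = 236 and 11x1 - 10x2 = 11.
Solving simultaneously gives x1 = 178/3, x2 = 385/6.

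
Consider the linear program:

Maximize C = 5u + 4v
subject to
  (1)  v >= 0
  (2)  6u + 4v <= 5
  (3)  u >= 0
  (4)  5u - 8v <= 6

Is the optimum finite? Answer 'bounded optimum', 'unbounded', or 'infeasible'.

Corner points and C = 5u + 4v:
  (5/6, 0) → C = 25/6
  (0, 0) → C = 0
  (0, 5/4) → C = 5
The feasible region has finitely many vertices and no improving ray; the maximum is 5 at (0, 5/4).

bounded optimum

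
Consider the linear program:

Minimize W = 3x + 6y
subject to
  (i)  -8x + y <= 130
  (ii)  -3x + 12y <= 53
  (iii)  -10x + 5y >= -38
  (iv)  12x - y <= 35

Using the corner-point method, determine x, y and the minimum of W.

x = -344/15, y = -802/15, minimum W = -1948/5

Extreme points and W = 3x + 6y:
  (-1507/93, 34/93) → W = -1439/31
  (-344/15, -802/15) → W = -1948/5
  (473/141, 247/47) → W = 1955/47
  (137/50, -53/25) → W = -9/2

The optimum lies where -8x + y = 130 and -10x + 5y = -38.
Solving simultaneously gives x = -344/15, y = -802/15.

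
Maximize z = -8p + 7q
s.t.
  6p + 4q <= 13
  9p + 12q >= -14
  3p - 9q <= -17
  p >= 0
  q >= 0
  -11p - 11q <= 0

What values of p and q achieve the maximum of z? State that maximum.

p = 0, q = 13/4, maximum z = 91/4

Vertices and z = -8p + 7q:
  (49/66, 47/22) → z = 595/66
  (0, 13/4) → z = 91/4
  (0, 17/9) → z = 119/9

The binding constraints are 6p + 4q = 13 and p = 0.
Solving simultaneously gives p = 0, q = 13/4.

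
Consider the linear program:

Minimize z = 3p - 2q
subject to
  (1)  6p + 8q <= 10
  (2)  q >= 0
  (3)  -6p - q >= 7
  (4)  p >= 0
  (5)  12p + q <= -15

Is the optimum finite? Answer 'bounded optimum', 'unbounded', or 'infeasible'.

infeasible

The boundaries 6p + 8q = 10 and -6p - q = 7 meet at (-11/7, 17/7), but that point violates p ≥ 0. Every candidate vertex is excluded by some other constraint, so the feasible region is empty.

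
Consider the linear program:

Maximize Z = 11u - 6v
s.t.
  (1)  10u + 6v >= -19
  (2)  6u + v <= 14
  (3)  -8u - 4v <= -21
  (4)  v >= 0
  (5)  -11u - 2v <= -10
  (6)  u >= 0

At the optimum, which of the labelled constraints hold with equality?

(2) and (3)

Vertices and Z = 11u - 6v:
  (35/16, 7/8) → Z = 301/16
  (0, 14) → Z = -84
  (0, 21/4) → Z = -63/2

The maximum is at (35/16, 7/8). Substituting into each constraint, equality holds for (2) and (3); the remaining constraints have slack.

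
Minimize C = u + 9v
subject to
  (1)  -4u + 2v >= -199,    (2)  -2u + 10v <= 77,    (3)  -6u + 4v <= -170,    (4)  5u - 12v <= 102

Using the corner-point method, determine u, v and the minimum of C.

u = 408/13, v = 119/26, minimum C = 1887/26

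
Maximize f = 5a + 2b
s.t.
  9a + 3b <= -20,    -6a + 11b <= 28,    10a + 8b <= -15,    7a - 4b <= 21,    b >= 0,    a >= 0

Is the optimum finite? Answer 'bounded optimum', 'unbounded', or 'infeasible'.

The boundaries 9a + 3b = -20 and -6a + 11b = 28 meet at (-304/117, 44/39), but that point violates a ≥ 0. Every candidate vertex is excluded by some other constraint, so the feasible region is empty.

infeasible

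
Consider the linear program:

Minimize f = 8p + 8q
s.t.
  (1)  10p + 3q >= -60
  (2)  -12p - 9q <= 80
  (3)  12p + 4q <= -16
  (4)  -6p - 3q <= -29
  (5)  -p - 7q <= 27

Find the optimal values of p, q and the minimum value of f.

The binding constraints are 12p + 4q = -16 and -6p - 3q = -29.
Solving simultaneously gives p = -41/3, q = 37.

p = -41/3, q = 37, minimum f = 560/3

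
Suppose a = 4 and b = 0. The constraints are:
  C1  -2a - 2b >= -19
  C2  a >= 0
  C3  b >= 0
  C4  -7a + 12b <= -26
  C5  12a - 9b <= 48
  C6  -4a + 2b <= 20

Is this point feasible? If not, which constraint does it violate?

feasible

C1: -8 ≥ -19 ✓
C2: 4 ≥ 0 ✓
C3: 0 ≥ 0 ✓
C4: -28 ≤ -26 ✓
C5: 48 ≤ 48 ✓
C6: -16 ≤ 20 ✓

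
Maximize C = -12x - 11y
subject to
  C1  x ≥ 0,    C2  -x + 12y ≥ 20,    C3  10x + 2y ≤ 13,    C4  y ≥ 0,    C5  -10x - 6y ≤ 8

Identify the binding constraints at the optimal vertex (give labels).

C1 and C2

Extreme points and C = -12x - 11y:
  (0, 5/3) → C = -55/3
  (0, 13/2) → C = -143/2
  (58/61, 213/122) → C = -3735/122

The maximum is at (0, 5/3). Substituting into each constraint, equality holds for C1 and C2; the remaining constraints have slack.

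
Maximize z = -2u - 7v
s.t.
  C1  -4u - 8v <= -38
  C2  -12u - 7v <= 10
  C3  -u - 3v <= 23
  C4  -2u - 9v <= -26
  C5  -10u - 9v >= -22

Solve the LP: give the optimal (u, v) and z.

u = -83/22, v = 73/11, maximum z = -428/11

Vertices and z = -2u - 7v:
  (-173/34, 124/17) → z = -695/17
  (-83/22, 73/11) → z = -428/11
  (-122/19, 182/19) → z = -1030/19

At the optimal vertex, -4u - 8v = -38 and -10u - 9v = -22.
Solving simultaneously gives u = -83/22, v = 73/11.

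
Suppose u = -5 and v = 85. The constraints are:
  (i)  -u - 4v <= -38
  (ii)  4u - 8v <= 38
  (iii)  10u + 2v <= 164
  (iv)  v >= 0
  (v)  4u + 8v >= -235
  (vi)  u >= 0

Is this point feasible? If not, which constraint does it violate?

Constraint (vi): u = -5, which is not ≥ 0. All other constraints are satisfied.

not feasible — violates (vi)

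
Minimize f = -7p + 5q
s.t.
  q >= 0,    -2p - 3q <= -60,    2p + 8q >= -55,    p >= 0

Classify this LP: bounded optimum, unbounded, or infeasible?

unbounded

From the feasible point (30, 0), moving in the direction (1, 0) keeps every constraint satisfied while f decreases without bound.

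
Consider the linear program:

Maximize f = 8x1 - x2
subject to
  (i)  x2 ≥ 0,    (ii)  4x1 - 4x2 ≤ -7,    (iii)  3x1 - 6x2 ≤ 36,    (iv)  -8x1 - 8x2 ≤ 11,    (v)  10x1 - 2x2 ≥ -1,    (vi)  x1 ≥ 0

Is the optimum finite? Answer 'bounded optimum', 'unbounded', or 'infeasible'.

From the feasible point (5/16, 33/16), moving in the direction (4, 4) keeps every constraint satisfied while f increases without bound.

unbounded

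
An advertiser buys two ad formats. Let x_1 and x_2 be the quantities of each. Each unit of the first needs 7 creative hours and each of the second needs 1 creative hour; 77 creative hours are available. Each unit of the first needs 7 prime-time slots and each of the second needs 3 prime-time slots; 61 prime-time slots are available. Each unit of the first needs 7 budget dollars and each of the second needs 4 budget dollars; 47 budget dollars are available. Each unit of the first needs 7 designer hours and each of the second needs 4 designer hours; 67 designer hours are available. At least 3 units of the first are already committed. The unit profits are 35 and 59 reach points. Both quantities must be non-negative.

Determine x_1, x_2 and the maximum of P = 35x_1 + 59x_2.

Feasible corners and P = 35x_1 + 59x_2:
  (47/7, 0) → P = 235
  (3, 0) → P = 105
  (3, 13/2) → P = 977/2

The binding constraints are 7x_1 + 4x_2 = 47 and x_1 = 3.
Solving simultaneously gives x_1 = 3, x_2 = 13/2.

x_1 = 3, x_2 = 13/2, maximum P = 977/2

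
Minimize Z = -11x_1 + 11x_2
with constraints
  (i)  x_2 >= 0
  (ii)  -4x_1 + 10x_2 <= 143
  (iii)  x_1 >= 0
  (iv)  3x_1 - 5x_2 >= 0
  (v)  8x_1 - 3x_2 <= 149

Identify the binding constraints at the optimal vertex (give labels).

Vertices and Z = -11x_1 + 11x_2:
  (0, 0) → Z = 0
  (149/8, 0) → Z = -1639/8
  (745/31, 447/31) → Z = -3278/31

The minimum is at (149/8, 0). Substituting into each constraint, equality holds for (i) and (v); the remaining constraints have slack.

(i) and (v)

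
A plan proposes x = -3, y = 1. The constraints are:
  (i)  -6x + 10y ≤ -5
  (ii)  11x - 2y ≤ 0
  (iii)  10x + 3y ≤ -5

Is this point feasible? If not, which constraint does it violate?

Constraint (i): -6x + 10y = 28, which is not ≤ -5. All other constraints are satisfied.

not feasible — violates (i)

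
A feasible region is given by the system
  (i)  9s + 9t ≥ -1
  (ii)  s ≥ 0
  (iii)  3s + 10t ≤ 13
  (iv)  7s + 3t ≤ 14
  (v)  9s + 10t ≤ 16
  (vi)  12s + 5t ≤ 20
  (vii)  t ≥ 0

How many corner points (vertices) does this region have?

5

The feasible vertices (each the meet of two boundaries and inside every other half-plane) are:
  (0, 13/10)
  (0, 0)
  (1/2, 23/20)
  (8/5, 4/25)
  (5/3, 0)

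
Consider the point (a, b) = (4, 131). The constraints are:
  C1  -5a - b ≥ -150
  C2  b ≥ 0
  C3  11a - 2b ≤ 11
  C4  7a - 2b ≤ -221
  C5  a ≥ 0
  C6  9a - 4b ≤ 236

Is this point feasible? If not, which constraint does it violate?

Constraint C1: -5a - b = -151, which is not ≥ -150. All other constraints are satisfied.

not feasible — violates C1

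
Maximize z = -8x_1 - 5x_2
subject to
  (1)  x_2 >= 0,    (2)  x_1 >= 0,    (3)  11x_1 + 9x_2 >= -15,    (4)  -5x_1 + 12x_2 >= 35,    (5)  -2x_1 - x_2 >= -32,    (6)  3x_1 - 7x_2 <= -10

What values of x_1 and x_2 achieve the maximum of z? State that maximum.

Corner points and z = -8x_1 - 5x_2:
  (0, 35/12) → z = -175/12
  (0, 32) → z = -160
  (349/29, 230/29) → z = -3942/29

At the optimal vertex, x_1 = 0 and -5x_1 + 12x_2 = 35.
Solving simultaneously gives x_1 = 0, x_2 = 35/12.

x_1 = 0, x_2 = 35/12, maximum z = -175/12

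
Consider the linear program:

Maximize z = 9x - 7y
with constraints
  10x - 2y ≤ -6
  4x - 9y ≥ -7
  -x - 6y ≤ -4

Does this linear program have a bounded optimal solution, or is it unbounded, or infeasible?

infeasible

The boundaries 10x - 2y = -6 and 4x - 9y = -7 meet at (-20/41, 23/41), but that point violates -x - 6y ≤ -4. Every candidate vertex is excluded by some other constraint, so the feasible region is empty.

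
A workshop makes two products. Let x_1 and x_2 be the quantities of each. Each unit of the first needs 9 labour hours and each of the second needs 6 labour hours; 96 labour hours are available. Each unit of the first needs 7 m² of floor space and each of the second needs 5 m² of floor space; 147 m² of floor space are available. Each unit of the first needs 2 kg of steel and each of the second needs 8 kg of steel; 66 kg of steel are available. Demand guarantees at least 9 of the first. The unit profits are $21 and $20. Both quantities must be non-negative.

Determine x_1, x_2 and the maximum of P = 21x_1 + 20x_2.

Vertices and P = 21x_1 + 20x_2:
  (32/3, 0) → P = 224
  (9, 0) → P = 189
  (9, 5/2) → P = 239

At the optimal vertex, 9x_1 + 6x_2 = 96 and x_1 = 9.
Solving simultaneously gives x_1 = 9, x_2 = 5/2.

x_1 = 9, x_2 = 5/2, maximum P = 239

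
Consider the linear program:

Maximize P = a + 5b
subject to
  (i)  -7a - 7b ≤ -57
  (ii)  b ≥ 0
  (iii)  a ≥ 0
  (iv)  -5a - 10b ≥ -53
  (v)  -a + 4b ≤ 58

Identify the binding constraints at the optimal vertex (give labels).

Feasible corners and P = a + 5b:
  (57/7, 0) → P = 57/7
  (199/35, 86/35) → P = 629/35
  (53/5, 0) → P = 53/5

The maximum is at (199/35, 86/35). Substituting into each constraint, equality holds for (i) and (iv); the remaining constraints have slack.

(i) and (iv)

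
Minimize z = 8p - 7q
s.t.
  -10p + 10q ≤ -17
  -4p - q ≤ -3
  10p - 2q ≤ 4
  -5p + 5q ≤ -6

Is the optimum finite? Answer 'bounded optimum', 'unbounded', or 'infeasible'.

The boundaries -10p + 10q = -17 and -4p - q = -3 meet at (47/50, -19/25), but that point violates 10p - 2q ≤ 4. Every candidate vertex is excluded by some other constraint, so the feasible region is empty.

infeasible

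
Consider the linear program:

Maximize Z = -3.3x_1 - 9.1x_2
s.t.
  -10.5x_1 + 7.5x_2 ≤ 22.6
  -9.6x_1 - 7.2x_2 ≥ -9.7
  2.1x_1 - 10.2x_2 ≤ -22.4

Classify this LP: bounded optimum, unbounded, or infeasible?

Vertices and Z = -3.3x_1 - 9.1x_2:
  (-2999/4920, 10627/4920) → Z = -86809/4920
  (-2084/3045, 298/145) → Z = -83451/5075
  (-1039/1884, 7847/3768) → Z = -645503/37680
The feasible region has finitely many vertices and no improving ray; the maximum is -83451/5075 at (-2084/3045, 298/145).

bounded optimum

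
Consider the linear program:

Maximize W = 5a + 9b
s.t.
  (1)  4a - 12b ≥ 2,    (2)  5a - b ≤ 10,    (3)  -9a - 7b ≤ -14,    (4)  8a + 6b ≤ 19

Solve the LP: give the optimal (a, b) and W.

Feasible corners and W = 5a + 9b:
  (91/68, 19/68) → W = 313/34
  (2, 1/2) → W = 29/2
  (21/11, -5/11) → W = 60/11
  (79/38, 15/38) → W = 265/19

At the optimal vertex, 4a - 12b = 2 and 8a + 6b = 19.
Solving simultaneously gives a = 2, b = 1/2.

a = 2, b = 1/2, maximum W = 29/2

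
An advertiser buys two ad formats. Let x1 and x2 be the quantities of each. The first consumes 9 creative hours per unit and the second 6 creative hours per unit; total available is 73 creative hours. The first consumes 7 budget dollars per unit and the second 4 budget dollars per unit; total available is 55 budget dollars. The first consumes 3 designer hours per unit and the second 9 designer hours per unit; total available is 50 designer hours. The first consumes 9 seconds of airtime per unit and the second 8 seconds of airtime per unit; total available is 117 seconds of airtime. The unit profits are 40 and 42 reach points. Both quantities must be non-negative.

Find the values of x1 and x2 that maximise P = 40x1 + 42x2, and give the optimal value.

Corner points and P = 40x1 + 42x2:
  (0, 0) → P = 0
  (0, 50/9) → P = 700/3
  (55/7, 0) → P = 2200/7
  (19/3, 8/3) → P = 1096/3
  (17/3, 11/3) → P = 1142/3

The binding constraints are 9x1 + 6x2 = 73 and 3x1 + 9x2 = 50.
Solving simultaneously gives x1 = 17/3, x2 = 11/3.

x1 = 17/3, x2 = 11/3, maximum P = 1142/3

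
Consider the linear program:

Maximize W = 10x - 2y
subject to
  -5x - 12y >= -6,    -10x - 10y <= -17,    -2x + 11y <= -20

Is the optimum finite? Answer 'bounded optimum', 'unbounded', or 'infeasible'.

From the feasible point (306/79, -88/79), moving in the direction (10, -10) keeps every constraint satisfied while W increases without bound.

unbounded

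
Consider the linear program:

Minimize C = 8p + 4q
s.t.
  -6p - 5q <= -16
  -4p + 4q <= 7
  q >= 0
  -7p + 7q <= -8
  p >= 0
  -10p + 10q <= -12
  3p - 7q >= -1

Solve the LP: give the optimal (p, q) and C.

Feasible corners and C = 8p + 4q:
  (8/3, 0) → C = 64/3
  (2, 4/5) → C = 96/5
  (47/20, 23/20) → C = 117/5
The feasible region is unbounded (it extends along (7, 3), (1, 0)), but C strictly increases along every unbounded feasible direction, so there is no improving ray and the minimum is attained at a vertex.

The binding constraints are -6p - 5q = -16 and -10p + 10q = -12.
Solving simultaneously gives p = 2, q = 4/5.

p = 2, q = 4/5, minimum C = 96/5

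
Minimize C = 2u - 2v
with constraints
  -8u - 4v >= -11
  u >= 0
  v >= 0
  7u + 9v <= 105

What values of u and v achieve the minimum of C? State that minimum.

The binding constraints are -8u - 4v = -11 and u = 0.
Solving simultaneously gives u = 0, v = 11/4.

u = 0, v = 11/4, minimum C = -11/2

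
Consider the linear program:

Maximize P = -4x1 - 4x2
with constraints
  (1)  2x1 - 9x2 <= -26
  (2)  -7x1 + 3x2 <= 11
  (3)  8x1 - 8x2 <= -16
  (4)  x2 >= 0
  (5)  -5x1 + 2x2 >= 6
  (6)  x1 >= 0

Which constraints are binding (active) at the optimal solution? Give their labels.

(5) and (6)

Vertices and P = -4x1 - 4x2:
  (4, 13) → P = -68
  (0, 11/3) → P = -44/3
  (0, 3) → P = -12

The maximum is at (0, 3). Substituting into each constraint, equality holds for (5) and (6); the remaining constraints have slack.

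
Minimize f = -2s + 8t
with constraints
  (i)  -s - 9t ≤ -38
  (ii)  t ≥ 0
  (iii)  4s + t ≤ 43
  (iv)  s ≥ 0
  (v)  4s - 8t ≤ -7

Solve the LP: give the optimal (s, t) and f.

s = 241/44, t = 159/44, minimum f = 395/22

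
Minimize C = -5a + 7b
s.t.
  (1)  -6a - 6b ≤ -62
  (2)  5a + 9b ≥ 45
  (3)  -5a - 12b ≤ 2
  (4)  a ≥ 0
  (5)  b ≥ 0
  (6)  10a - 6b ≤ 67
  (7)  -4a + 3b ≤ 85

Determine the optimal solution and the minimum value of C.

Extreme points and C = -5a + 7b:
  (0, 31/3) → C = 217/3
  (129/16, 109/48) → C = -293/12
  (0, 85/3) → C = 595/3
  (237/2, 559/3) → C = 4271/6

At the optimal vertex, -6a - 6b = -62 and 10a - 6b = 67.
Solving simultaneously gives a = 129/16, b = 109/48.

a = 129/16, b = 109/48, minimum C = -293/12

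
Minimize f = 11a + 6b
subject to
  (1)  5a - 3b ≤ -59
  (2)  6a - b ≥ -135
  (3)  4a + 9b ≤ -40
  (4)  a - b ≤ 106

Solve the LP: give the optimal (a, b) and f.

Extreme points and f = 11a + 6b:
  (-346/13, -321/13) → f = -5732/13
  (-217/19, 12/19) → f = -2315/19
  (-1255/58, 150/29) → f = -12005/58

At the optimal vertex, 5a - 3b = -59 and 6a - b = -135.
Solving simultaneously gives a = -346/13, b = -321/13.

a = -346/13, b = -321/13, minimum f = -5732/13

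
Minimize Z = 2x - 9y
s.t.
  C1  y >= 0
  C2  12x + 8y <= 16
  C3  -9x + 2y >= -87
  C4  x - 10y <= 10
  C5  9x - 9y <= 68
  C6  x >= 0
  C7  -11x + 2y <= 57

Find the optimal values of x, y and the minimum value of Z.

x = 0, y = 2, minimum Z = -18

Vertices and Z = 2x - 9y:
  (4/3, 0) → Z = 8/3
  (0, 0) → Z = 0
  (0, 2) → Z = -18

At the optimal vertex, 12x + 8y = 16 and x = 0.
Solving simultaneously gives x = 0, y = 2.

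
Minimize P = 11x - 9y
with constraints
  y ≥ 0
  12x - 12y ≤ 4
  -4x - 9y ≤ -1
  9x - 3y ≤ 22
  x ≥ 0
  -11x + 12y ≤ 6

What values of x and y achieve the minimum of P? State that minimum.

x = 0, y = 1/2, minimum P = -9/2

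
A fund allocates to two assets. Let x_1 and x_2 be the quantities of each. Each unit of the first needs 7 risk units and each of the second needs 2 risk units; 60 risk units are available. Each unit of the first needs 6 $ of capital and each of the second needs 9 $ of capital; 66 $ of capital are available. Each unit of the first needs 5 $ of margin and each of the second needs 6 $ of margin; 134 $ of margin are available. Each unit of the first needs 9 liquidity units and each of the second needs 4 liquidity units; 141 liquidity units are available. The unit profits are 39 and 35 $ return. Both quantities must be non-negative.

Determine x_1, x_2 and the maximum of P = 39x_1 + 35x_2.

Extreme points and P = 39x_1 + 35x_2:
  (0, 0) → P = 0
  (0, 22/3) → P = 770/3
  (60/7, 0) → P = 2340/7
  (8, 2) → P = 382

x_1 = 8, x_2 = 2, maximum P = 382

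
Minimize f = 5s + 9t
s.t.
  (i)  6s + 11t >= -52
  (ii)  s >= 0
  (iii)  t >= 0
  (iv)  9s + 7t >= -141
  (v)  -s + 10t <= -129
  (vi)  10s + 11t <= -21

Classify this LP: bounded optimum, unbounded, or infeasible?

The boundaries t = 0 and -s + 10t = -129 meet at (129, 0), but that point violates 10s + 11t ≤ -21. Every candidate vertex is excluded by some other constraint, so the feasible region is empty.

infeasible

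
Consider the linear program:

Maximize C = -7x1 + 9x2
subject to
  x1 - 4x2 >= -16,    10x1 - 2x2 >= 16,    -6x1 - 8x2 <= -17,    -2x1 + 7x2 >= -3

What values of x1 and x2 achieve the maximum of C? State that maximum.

x1 = 48/19, x2 = 88/19, maximum C = 24

Vertices and C = -7x1 + 9x2:
  (48/19, 88/19) → C = 24
  (124, 35) → C = -553
  (81/46, 37/46) → C = -117/23
  (143/58, 8/29) → C = -857/58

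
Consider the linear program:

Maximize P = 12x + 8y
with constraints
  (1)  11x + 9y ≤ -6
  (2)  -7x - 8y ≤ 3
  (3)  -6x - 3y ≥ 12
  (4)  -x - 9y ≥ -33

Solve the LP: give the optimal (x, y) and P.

Extreme points and P = 12x + 8y:
  (-29/9, 22/9) → P = -172/9
  (-291/55, 234/55) → P = -324/11
  (-69/17, 70/17) → P = -268/17

x = -69/17, y = 70/17, maximum P = -268/17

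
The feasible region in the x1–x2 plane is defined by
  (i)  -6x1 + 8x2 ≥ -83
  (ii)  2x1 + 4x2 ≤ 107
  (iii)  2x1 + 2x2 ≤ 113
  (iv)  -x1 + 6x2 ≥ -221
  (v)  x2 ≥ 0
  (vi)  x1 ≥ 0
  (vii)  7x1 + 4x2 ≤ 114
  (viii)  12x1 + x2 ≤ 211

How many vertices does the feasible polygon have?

The feasible vertices (each the meet of two boundaries and inside every other half-plane) are:
  (83/6, 0)
  (311/20, 103/80)
  (0, 107/4)
  (7/5, 521/20)
  (0, 0)

5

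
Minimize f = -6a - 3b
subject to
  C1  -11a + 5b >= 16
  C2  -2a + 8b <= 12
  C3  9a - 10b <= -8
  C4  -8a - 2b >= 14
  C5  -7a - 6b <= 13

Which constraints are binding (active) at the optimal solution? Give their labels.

Vertices and f = -6a - 3b:
  (-2, 1) → f = 9
  (-44/17, 29/34) → f = 441/34
  (-29/17, -3/17) → f = 183/17

The minimum is at (-2, 1). Substituting into each constraint, equality holds for C2 and C4; the remaining constraints have slack.

C2 and C4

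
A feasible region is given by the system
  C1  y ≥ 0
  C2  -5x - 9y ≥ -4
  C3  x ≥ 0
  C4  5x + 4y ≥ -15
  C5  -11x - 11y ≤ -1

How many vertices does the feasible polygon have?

The feasible vertices (each the meet of two boundaries and inside every other half-plane) are:
  (4/5, 0)
  (1/11, 0)
  (0, 4/9)
  (0, 1/11)

4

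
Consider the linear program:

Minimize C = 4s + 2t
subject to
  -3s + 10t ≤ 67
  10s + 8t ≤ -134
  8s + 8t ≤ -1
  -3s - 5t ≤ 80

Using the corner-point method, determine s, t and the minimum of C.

Vertices and C = 4s + 2t:
  (-469/31, 67/31) → C = -1742/31
  (-227/9, -13/15) → C = -4618/45
  (-15/13, -199/13) → C = -458/13

s = -227/9, t = -13/15, minimum C = -4618/45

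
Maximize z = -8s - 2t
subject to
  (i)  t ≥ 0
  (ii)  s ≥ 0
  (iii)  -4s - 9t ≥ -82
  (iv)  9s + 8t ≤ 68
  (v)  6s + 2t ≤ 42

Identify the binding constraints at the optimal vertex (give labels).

(i) and (ii)

Vertices and z = -8s - 2t:
  (0, 0) → z = 0
  (7, 0) → z = -56
  (0, 17/2) → z = -17
  (20/3, 1) → z = -166/3

The maximum is at (0, 0). Substituting into each constraint, equality holds for (i) and (ii); the remaining constraints have slack.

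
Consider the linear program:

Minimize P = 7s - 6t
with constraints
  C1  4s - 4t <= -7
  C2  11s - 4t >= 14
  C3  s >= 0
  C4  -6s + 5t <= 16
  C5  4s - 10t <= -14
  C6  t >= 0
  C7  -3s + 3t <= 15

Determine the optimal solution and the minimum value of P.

Feasible corners and P = 7s - 6t:
  (3, 19/4) → P = -15/2
  (134/31, 260/31) → P = -622/31
  (9, 14) → P = -21
The feasible region is unbounded (it extends along (1, 1)), but P strictly increases along every unbounded feasible direction, so there is no improving ray and the minimum is attained at a vertex.

The binding constraints are -6s + 5t = 16 and -3s + 3t = 15.
Solving simultaneously gives s = 9, t = 14.

s = 9, t = 14, minimum P = -21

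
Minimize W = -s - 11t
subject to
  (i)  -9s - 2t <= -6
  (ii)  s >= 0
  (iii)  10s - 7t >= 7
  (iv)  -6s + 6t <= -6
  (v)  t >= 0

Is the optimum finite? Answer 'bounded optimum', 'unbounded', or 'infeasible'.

From the feasible point (1, 0), moving in the direction (1, 0) keeps every constraint satisfied while W decreases without bound.

unbounded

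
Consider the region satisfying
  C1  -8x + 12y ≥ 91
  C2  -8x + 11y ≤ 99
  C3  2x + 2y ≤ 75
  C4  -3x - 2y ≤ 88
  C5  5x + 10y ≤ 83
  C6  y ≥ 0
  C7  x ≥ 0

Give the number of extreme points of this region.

Pairwise boundary intersections that survive every other constraint:
  (43/70, 1119/140)
  (0, 91/12)
  (0, 83/10)

3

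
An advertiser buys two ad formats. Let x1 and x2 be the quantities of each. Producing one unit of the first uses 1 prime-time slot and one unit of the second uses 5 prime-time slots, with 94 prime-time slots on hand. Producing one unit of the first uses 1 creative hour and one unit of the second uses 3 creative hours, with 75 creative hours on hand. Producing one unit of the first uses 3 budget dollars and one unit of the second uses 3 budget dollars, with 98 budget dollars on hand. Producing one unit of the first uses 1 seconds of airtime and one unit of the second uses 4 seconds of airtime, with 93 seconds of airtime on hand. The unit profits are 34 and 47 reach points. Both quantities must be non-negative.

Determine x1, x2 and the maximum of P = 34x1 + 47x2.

Feasible corners and P = 34x1 + 47x2:
  (0, 0) → P = 0
  (0, 94/5) → P = 4418/5
  (98/3, 0) → P = 3332/3
  (52/3, 46/3) → P = 1310

The binding constraints are x1 + 5x2 = 94 and 3x1 + 3x2 = 98.
Solving simultaneously gives x1 = 52/3, x2 = 46/3.

x1 = 52/3, x2 = 46/3, maximum P = 1310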